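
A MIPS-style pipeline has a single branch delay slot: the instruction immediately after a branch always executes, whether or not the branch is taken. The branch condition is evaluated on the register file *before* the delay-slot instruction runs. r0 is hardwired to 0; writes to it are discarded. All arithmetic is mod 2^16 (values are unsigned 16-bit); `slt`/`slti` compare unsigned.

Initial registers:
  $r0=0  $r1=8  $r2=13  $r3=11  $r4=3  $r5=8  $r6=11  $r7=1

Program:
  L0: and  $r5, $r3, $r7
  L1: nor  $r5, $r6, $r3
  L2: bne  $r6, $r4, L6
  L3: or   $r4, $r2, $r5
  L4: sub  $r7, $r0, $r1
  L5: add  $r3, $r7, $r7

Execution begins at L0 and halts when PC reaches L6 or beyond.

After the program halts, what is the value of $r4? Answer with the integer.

65533

[0] and  $r5, $r3, $r7  →  {$r0:0, $r1:8, $r2:13, $r3:11, $r4:3, $r5:1, $r6:11, $r7:1}
[1] nor  $r5, $r6, $r3  →  {$r0:0, $r1:8, $r2:13, $r3:11, $r4:3, $r5:65524, $r6:11, $r7:1}
[2] bne  $r6, $r4, L6  →  {$r0:0, $r1:8, $r2:13, $r3:11, $r4:3, $r5:65524, $r6:11, $r7:1}  ⟨branch taken⟩
[3] or   $r4, $r2, $r5  →  {$r0:0, $r1:8, $r2:13, $r3:11, $r4:65533, $r5:65524, $r6:11, $r7:1}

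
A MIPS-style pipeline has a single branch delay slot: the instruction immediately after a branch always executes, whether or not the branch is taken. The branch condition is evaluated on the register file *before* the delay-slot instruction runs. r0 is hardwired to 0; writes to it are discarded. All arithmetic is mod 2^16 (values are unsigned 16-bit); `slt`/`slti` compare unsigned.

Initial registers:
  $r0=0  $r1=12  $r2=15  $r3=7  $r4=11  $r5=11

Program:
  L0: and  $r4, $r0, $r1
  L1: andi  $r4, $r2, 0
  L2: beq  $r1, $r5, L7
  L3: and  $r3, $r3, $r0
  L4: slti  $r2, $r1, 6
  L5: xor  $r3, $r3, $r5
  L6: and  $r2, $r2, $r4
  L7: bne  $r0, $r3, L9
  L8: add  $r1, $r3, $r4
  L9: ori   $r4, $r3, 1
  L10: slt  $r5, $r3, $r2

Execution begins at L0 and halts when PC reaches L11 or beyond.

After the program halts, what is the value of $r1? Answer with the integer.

[0] and  $r4, $r0, $r1  →  {$r0:0, $r1:12, $r2:15, $r3:7, $r4:0, $r5:11}
[1] andi  $r4, $r2, 0  →  {$r0:0, $r1:12, $r2:15, $r3:7, $r4:0, $r5:11}
[2] beq  $r1, $r5, L7  →  {$r0:0, $r1:12, $r2:15, $r3:7, $r4:0, $r5:11}  ⟨branch fallthrough⟩
[3] and  $r3, $r3, $r0  →  {$r0:0, $r1:12, $r2:15, $r3:0, $r4:0, $r5:11}
[4] slti  $r2, $r1, 6  →  {$r0:0, $r1:12, $r2:0, $r3:0, $r4:0, $r5:11}
[5] xor  $r3, $r3, $r5  →  {$r0:0, $r1:12, $r2:0, $r3:11, $r4:0, $r5:11}
[6] and  $r2, $r2, $r4  →  {$r0:0, $r1:12, $r2:0, $r3:11, $r4:0, $r5:11}
[7] bne  $r0, $r3, L9  →  {$r0:0, $r1:12, $r2:0, $r3:11, $r4:0, $r5:11}  ⟨branch taken⟩
[8] add  $r1, $r3, $r4  →  {$r0:0, $r1:11, $r2:0, $r3:11, $r4:0, $r5:11}
[9] ori   $r4, $r3, 1  →  {$r0:0, $r1:11, $r2:0, $r3:11, $r4:11, $r5:11}
[10] slt  $r5, $r3, $r2  →  {$r0:0, $r1:11, $r2:0, $r3:11, $r4:11, $r5:0}

11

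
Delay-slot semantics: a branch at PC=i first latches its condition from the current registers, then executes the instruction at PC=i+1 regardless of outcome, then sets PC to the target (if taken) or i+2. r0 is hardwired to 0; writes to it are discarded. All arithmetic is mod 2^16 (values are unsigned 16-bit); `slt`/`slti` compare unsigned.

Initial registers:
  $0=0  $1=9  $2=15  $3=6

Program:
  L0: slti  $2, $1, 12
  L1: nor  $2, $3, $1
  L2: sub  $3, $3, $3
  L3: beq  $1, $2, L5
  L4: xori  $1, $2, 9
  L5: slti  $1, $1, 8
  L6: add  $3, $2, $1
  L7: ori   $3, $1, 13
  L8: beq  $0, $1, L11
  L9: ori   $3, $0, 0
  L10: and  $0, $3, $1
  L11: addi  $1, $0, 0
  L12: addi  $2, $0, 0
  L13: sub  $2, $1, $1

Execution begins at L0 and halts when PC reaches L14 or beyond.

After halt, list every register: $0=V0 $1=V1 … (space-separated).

$0=0 $1=0 $2=0 $3=0

  step pc=0: slti  $2, $1, 12  regs=(0,9,1,6)
  step pc=1: nor  $2, $3, $1  regs=(0,9,65520,6)
  step pc=2: sub  $3, $3, $3  regs=(0,9,65520,0)
  step pc=3: beq  $1, $2, L5  cond=F  regs=(0,9,65520,0)
  step pc=4: xori  $1, $2, 9  regs=(0,65529,65520,0)
  step pc=5: slti  $1, $1, 8  regs=(0,0,65520,0)
  step pc=6: add  $3, $2, $1  regs=(0,0,65520,65520)
  step pc=7: ori   $3, $1, 13  regs=(0,0,65520,13)
  step pc=8: beq  $0, $1, L11  cond=T  regs=(0,0,65520,13)
  step pc=9: ori   $3, $0, 0  regs=(0,0,65520,0)
  step pc=11: addi  $1, $0, 0  regs=(0,0,65520,0)
  step pc=12: addi  $2, $0, 0  regs=(0,0,0,0)
  step pc=13: sub  $2, $1, $1  regs=(0,0,0,0)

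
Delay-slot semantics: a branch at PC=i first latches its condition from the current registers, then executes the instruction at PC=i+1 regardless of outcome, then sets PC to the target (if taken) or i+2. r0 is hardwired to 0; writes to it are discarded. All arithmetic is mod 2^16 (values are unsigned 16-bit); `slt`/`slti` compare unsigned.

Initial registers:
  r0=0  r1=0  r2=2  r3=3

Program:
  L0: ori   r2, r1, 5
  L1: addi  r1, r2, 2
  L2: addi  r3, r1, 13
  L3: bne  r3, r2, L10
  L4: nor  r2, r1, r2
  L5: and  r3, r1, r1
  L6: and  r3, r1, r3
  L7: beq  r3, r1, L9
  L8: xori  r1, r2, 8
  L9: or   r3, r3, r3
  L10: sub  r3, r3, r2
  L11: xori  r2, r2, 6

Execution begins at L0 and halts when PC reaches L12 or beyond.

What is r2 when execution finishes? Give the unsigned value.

65534

#0 ori   r2, r1, 5 ; 0/0/5/3
#1 addi  r1, r2, 2 ; 0/7/5/3
#2 addi  r3, r1, 13 ; 0/7/5/20
#3 bne  r3, r2, L10 ; 0/7/5/20 ; →target
#4 nor  r2, r1, r2 ; 0/7/65528/20
#10 sub  r3, r3, r2 ; 0/7/65528/28
#11 xori  r2, r2, 6 ; 0/7/65534/28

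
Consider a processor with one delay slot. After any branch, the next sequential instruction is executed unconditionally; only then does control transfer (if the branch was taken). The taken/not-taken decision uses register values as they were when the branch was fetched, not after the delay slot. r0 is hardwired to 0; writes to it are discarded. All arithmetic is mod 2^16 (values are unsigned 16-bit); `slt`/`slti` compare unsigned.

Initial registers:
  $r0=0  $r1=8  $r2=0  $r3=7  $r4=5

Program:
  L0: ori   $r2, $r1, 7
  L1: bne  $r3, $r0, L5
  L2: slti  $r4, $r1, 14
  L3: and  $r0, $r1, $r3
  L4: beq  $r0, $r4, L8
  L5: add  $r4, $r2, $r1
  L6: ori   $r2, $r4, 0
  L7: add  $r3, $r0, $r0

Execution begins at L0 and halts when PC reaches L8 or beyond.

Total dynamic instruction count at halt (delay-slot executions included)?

  step pc=0: ori   $r2, $r1, 7  regs=(0,8,15,7,5)
  step pc=1: bne  $r3, $r0, L5  cond=T  regs=(0,8,15,7,5)
  step pc=2: slti  $r4, $r1, 14  regs=(0,8,15,7,1)
  step pc=5: add  $r4, $r2, $r1  regs=(0,8,15,7,23)
  step pc=6: ori   $r2, $r4, 0  regs=(0,8,23,7,23)
  step pc=7: add  $r3, $r0, $r0  regs=(0,8,23,0,23)

6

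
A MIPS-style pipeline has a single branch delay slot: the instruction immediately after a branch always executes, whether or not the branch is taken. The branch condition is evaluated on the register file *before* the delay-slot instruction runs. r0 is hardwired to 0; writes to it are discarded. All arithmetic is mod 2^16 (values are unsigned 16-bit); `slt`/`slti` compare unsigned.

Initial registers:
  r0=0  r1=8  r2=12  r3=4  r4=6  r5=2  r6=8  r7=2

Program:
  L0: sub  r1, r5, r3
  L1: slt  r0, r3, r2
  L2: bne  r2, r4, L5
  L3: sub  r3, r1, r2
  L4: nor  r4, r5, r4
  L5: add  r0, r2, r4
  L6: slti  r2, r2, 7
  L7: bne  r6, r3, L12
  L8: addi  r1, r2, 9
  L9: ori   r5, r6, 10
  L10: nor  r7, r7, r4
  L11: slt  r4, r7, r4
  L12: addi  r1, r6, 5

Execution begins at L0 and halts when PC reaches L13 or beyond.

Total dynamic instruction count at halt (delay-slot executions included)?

9

  step pc=0: sub  r1, r5, r3  regs=(0,65534,12,4,6,2,8,2)
  step pc=1: slt  r0, r3, r2  regs=(0,65534,12,4,6,2,8,2)
  step pc=2: bne  r2, r4, L5  cond=T  regs=(0,65534,12,4,6,2,8,2)
  step pc=3: sub  r3, r1, r2  regs=(0,65534,12,65522,6,2,8,2)
  step pc=5: add  r0, r2, r4  regs=(0,65534,12,65522,6,2,8,2)
  step pc=6: slti  r2, r2, 7  regs=(0,65534,0,65522,6,2,8,2)
  step pc=7: bne  r6, r3, L12  cond=T  regs=(0,65534,0,65522,6,2,8,2)
  step pc=8: addi  r1, r2, 9  regs=(0,9,0,65522,6,2,8,2)
  step pc=12: addi  r1, r6, 5  regs=(0,13,0,65522,6,2,8,2)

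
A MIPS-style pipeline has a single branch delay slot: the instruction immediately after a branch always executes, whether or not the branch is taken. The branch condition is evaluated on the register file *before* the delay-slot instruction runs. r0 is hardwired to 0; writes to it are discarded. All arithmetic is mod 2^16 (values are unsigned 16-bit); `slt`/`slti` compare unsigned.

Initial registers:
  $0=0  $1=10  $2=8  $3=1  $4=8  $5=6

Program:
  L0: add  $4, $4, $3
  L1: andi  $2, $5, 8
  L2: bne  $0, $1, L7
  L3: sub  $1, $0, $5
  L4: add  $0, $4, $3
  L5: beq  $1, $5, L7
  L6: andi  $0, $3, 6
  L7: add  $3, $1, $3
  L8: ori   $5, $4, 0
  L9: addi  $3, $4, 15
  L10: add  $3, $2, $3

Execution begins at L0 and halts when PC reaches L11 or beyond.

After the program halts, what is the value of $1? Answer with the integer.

#0 add  $4, $4, $3 ; 0/10/8/1/9/6
#1 andi  $2, $5, 8 ; 0/10/0/1/9/6
#2 bne  $0, $1, L7 ; 0/10/0/1/9/6 ; →target
#3 sub  $1, $0, $5 ; 0/65530/0/1/9/6
#7 add  $3, $1, $3 ; 0/65530/0/65531/9/6
#8 ori   $5, $4, 0 ; 0/65530/0/65531/9/9
#9 addi  $3, $4, 15 ; 0/65530/0/24/9/9
#10 add  $3, $2, $3 ; 0/65530/0/24/9/9

65530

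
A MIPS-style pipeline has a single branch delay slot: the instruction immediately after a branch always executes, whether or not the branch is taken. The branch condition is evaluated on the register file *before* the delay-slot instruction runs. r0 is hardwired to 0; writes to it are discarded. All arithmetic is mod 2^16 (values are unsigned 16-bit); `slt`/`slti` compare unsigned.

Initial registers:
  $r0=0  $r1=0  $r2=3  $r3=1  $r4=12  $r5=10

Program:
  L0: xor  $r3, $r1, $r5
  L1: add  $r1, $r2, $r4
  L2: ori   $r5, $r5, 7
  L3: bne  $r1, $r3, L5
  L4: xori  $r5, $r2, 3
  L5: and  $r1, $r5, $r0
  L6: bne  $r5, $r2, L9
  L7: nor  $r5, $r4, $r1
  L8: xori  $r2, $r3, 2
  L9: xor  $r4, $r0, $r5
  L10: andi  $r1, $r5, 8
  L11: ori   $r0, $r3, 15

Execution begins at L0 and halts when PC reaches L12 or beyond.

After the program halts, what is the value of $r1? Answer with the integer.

#0 xor  $r3, $r1, $r5 ; 0/0/3/10/12/10
#1 add  $r1, $r2, $r4 ; 0/15/3/10/12/10
#2 ori   $r5, $r5, 7 ; 0/15/3/10/12/15
#3 bne  $r1, $r3, L5 ; 0/15/3/10/12/15 ; →target
#4 xori  $r5, $r2, 3 ; 0/15/3/10/12/0
#5 and  $r1, $r5, $r0 ; 0/0/3/10/12/0
#6 bne  $r5, $r2, L9 ; 0/0/3/10/12/0 ; →target
#7 nor  $r5, $r4, $r1 ; 0/0/3/10/12/65523
#9 xor  $r4, $r0, $r5 ; 0/0/3/10/65523/65523
#10 andi  $r1, $r5, 8 ; 0/0/3/10/65523/65523
#11 ori   $r0, $r3, 15 ; 0/0/3/10/65523/65523

0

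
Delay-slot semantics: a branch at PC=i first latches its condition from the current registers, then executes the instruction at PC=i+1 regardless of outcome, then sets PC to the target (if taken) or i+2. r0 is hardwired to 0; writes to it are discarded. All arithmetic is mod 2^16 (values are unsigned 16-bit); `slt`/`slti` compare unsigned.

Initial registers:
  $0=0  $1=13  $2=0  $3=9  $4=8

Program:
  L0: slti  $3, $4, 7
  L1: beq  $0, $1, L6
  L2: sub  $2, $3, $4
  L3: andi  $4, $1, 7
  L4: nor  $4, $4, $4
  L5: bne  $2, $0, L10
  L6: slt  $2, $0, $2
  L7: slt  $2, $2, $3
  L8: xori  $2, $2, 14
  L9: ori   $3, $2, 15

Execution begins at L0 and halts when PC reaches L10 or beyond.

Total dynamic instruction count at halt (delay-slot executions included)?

#0 slti  $3, $4, 7 ; 0/13/0/0/8
#1 beq  $0, $1, L6 ; 0/13/0/0/8 ; →fallthru
#2 sub  $2, $3, $4 ; 0/13/65528/0/8
#3 andi  $4, $1, 7 ; 0/13/65528/0/5
#4 nor  $4, $4, $4 ; 0/13/65528/0/65530
#5 bne  $2, $0, L10 ; 0/13/65528/0/65530 ; →target
#6 slt  $2, $0, $2 ; 0/13/1/0/65530

7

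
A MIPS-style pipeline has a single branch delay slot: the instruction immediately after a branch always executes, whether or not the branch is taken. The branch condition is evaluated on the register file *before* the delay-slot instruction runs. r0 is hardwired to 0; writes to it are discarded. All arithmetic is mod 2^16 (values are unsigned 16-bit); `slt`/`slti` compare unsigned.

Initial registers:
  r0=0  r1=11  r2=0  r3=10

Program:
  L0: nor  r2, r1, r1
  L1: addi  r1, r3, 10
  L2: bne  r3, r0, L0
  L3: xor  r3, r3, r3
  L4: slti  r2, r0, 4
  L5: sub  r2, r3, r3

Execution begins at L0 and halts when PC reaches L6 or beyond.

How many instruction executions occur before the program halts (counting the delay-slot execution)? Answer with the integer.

PC=0  nor  r2, r1, r1        | r0=0 r1=11 r2=65524 r3=10
PC=1  addi  r1, r3, 10       | r0=0 r1=20 r2=65524 r3=10
PC=2  bne  r3, r0, L0        | r0=0 r1=20 r2=65524 r3=10  [TAKEN]
PC=3  xor  r3, r3, r3        | r0=0 r1=20 r2=65524 r3=0
PC=0  nor  r2, r1, r1        | r0=0 r1=20 r2=65515 r3=0
PC=1  addi  r1, r3, 10       | r0=0 r1=10 r2=65515 r3=0
PC=2  bne  r3, r0, L0        | r0=0 r1=10 r2=65515 r3=0  [not taken]
PC=3  xor  r3, r3, r3        | r0=0 r1=10 r2=65515 r3=0
PC=4  slti  r2, r0, 4        | r0=0 r1=10 r2=1 r3=0
PC=5  sub  r2, r3, r3        | r0=0 r1=10 r2=0 r3=0

10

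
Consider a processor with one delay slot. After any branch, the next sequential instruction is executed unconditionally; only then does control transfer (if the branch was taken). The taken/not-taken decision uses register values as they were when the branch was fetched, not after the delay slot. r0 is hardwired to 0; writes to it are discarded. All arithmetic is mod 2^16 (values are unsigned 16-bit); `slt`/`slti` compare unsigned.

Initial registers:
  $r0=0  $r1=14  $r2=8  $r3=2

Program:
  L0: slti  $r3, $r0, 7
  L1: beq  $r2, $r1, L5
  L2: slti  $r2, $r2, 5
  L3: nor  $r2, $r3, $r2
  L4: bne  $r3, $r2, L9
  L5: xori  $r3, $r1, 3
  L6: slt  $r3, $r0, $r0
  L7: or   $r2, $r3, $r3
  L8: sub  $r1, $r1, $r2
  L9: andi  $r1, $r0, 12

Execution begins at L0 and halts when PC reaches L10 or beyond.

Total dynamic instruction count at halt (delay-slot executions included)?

#0 slti  $r3, $r0, 7 ; 0/14/8/1
#1 beq  $r2, $r1, L5 ; 0/14/8/1 ; →fallthru
#2 slti  $r2, $r2, 5 ; 0/14/0/1
#3 nor  $r2, $r3, $r2 ; 0/14/65534/1
#4 bne  $r3, $r2, L9 ; 0/14/65534/1 ; →target
#5 xori  $r3, $r1, 3 ; 0/14/65534/13
#9 andi  $r1, $r0, 12 ; 0/0/65534/13

7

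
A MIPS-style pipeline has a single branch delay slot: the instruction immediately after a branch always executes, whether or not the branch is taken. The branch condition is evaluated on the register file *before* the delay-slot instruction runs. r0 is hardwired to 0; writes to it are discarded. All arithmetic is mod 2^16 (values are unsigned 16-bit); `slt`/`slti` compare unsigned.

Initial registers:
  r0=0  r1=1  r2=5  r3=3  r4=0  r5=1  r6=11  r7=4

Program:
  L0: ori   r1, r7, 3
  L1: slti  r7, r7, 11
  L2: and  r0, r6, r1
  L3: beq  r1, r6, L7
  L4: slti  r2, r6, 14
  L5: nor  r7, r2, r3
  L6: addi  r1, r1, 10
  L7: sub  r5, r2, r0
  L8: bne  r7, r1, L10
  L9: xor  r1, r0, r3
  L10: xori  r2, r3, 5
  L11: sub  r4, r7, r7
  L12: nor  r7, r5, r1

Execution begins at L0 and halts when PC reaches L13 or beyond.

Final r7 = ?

65532

#0 ori   r1, r7, 3 ; 0/7/5/3/0/1/11/4
#1 slti  r7, r7, 11 ; 0/7/5/3/0/1/11/1
#2 and  r0, r6, r1 ; 0/7/5/3/0/1/11/1
#3 beq  r1, r6, L7 ; 0/7/5/3/0/1/11/1 ; →fallthru
#4 slti  r2, r6, 14 ; 0/7/1/3/0/1/11/1
#5 nor  r7, r2, r3 ; 0/7/1/3/0/1/11/65532
#6 addi  r1, r1, 10 ; 0/17/1/3/0/1/11/65532
#7 sub  r5, r2, r0 ; 0/17/1/3/0/1/11/65532
#8 bne  r7, r1, L10 ; 0/17/1/3/0/1/11/65532 ; →target
#9 xor  r1, r0, r3 ; 0/3/1/3/0/1/11/65532
#10 xori  r2, r3, 5 ; 0/3/6/3/0/1/11/65532
#11 sub  r4, r7, r7 ; 0/3/6/3/0/1/11/65532
#12 nor  r7, r5, r1 ; 0/3/6/3/0/1/11/65532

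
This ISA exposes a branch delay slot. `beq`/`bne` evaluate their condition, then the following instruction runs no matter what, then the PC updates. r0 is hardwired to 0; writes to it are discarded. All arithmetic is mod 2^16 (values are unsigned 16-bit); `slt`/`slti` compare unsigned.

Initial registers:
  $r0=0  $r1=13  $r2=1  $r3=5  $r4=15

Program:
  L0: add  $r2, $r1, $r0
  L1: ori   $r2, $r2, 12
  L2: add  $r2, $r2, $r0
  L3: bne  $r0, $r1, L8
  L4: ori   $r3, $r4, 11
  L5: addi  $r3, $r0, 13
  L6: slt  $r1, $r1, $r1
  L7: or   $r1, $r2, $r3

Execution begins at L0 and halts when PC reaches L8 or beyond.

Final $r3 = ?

15

[0] add  $r2, $r1, $r0  →  {$r0:0, $r1:13, $r2:13, $r3:5, $r4:15}
[1] ori   $r2, $r2, 12  →  {$r0:0, $r1:13, $r2:13, $r3:5, $r4:15}
[2] add  $r2, $r2, $r0  →  {$r0:0, $r1:13, $r2:13, $r3:5, $r4:15}
[3] bne  $r0, $r1, L8  →  {$r0:0, $r1:13, $r2:13, $r3:5, $r4:15}  ⟨branch taken⟩
[4] ori   $r3, $r4, 11  →  {$r0:0, $r1:13, $r2:13, $r3:15, $r4:15}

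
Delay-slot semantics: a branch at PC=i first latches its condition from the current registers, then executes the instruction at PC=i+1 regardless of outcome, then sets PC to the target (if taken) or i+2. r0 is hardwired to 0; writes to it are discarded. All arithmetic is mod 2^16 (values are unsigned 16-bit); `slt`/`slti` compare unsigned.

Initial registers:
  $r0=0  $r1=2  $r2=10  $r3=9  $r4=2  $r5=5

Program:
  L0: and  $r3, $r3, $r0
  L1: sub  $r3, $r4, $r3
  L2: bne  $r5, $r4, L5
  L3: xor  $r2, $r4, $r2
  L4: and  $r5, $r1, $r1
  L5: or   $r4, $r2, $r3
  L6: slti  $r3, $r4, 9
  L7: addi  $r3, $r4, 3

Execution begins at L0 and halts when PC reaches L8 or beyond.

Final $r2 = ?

PC=0  and  $r3, $r3, $r0     | $r0=0 $r1=2 $r2=10 $r3=0 $r4=2 $r5=5
PC=1  sub  $r3, $r4, $r3     | $r0=0 $r1=2 $r2=10 $r3=2 $r4=2 $r5=5
PC=2  bne  $r5, $r4, L5      | $r0=0 $r1=2 $r2=10 $r3=2 $r4=2 $r5=5  [TAKEN]
PC=3  xor  $r2, $r4, $r2     | $r0=0 $r1=2 $r2=8 $r3=2 $r4=2 $r5=5
PC=5  or   $r4, $r2, $r3     | $r0=0 $r1=2 $r2=8 $r3=2 $r4=10 $r5=5
PC=6  slti  $r3, $r4, 9      | $r0=0 $r1=2 $r2=8 $r3=0 $r4=10 $r5=5
PC=7  addi  $r3, $r4, 3      | $r0=0 $r1=2 $r2=8 $r3=13 $r4=10 $r5=5

8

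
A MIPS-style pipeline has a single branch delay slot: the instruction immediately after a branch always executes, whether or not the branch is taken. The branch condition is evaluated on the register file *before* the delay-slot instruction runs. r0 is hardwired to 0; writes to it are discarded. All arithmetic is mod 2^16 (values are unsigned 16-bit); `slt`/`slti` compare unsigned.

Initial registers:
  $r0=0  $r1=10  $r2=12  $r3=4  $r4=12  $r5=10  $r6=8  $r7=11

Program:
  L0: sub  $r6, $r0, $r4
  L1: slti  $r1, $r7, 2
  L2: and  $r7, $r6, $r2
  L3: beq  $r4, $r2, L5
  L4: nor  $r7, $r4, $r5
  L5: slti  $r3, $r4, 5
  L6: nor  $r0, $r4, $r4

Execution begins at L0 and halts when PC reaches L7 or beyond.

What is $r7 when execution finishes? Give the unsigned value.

[0] sub  $r6, $r0, $r4  →  {$r0:0, $r1:10, $r2:12, $r3:4, $r4:12, $r5:10, $r6:65524, $r7:11}
[1] slti  $r1, $r7, 2  →  {$r0:0, $r1:0, $r2:12, $r3:4, $r4:12, $r5:10, $r6:65524, $r7:11}
[2] and  $r7, $r6, $r2  →  {$r0:0, $r1:0, $r2:12, $r3:4, $r4:12, $r5:10, $r6:65524, $r7:4}
[3] beq  $r4, $r2, L5  →  {$r0:0, $r1:0, $r2:12, $r3:4, $r4:12, $r5:10, $r6:65524, $r7:4}  ⟨branch taken⟩
[4] nor  $r7, $r4, $r5  →  {$r0:0, $r1:0, $r2:12, $r3:4, $r4:12, $r5:10, $r6:65524, $r7:65521}
[5] slti  $r3, $r4, 5  →  {$r0:0, $r1:0, $r2:12, $r3:0, $r4:12, $r5:10, $r6:65524, $r7:65521}
[6] nor  $r0, $r4, $r4  →  {$r0:0, $r1:0, $r2:12, $r3:0, $r4:12, $r5:10, $r6:65524, $r7:65521}

65521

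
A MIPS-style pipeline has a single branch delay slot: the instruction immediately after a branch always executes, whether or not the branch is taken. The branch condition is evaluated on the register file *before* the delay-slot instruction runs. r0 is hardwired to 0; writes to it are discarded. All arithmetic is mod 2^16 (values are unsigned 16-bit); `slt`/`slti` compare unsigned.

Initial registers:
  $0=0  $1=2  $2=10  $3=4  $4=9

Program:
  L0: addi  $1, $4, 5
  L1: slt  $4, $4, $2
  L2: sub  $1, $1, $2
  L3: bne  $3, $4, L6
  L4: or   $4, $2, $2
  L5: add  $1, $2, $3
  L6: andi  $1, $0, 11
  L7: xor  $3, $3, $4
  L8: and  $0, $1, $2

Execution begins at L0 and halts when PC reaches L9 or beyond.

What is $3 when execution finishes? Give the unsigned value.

14

#0 addi  $1, $4, 5 ; 0/14/10/4/9
#1 slt  $4, $4, $2 ; 0/14/10/4/1
#2 sub  $1, $1, $2 ; 0/4/10/4/1
#3 bne  $3, $4, L6 ; 0/4/10/4/1 ; →target
#4 or   $4, $2, $2 ; 0/4/10/4/10
#6 andi  $1, $0, 11 ; 0/0/10/4/10
#7 xor  $3, $3, $4 ; 0/0/10/14/10
#8 and  $0, $1, $2 ; 0/0/10/14/10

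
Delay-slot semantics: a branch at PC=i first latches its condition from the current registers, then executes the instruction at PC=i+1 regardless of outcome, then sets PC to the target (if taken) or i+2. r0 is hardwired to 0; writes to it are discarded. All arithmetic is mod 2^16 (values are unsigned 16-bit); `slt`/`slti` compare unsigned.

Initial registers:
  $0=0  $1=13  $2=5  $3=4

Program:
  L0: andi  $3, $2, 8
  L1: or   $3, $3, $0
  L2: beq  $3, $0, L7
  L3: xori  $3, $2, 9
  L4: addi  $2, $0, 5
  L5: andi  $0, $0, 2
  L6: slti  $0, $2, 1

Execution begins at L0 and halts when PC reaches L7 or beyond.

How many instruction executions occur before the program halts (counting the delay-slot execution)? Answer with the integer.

4

[0] andi  $3, $2, 8  →  {$0:0, $1:13, $2:5, $3:0}
[1] or   $3, $3, $0  →  {$0:0, $1:13, $2:5, $3:0}
[2] beq  $3, $0, L7  →  {$0:0, $1:13, $2:5, $3:0}  ⟨branch taken⟩
[3] xori  $3, $2, 9  →  {$0:0, $1:13, $2:5, $3:12}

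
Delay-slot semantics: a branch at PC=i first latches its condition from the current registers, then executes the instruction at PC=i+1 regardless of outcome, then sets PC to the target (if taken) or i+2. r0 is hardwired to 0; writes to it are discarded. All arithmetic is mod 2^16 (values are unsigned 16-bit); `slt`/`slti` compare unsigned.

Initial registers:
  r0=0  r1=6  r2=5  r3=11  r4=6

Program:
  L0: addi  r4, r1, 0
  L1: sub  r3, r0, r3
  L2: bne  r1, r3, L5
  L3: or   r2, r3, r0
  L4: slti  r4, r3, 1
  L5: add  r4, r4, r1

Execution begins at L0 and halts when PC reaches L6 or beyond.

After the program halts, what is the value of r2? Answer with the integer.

  step pc=0: addi  r4, r1, 0  regs=(0,6,5,11,6)
  step pc=1: sub  r3, r0, r3  regs=(0,6,5,65525,6)
  step pc=2: bne  r1, r3, L5  cond=T  regs=(0,6,5,65525,6)
  step pc=3: or   r2, r3, r0  regs=(0,6,65525,65525,6)
  step pc=5: add  r4, r4, r1  regs=(0,6,65525,65525,12)

65525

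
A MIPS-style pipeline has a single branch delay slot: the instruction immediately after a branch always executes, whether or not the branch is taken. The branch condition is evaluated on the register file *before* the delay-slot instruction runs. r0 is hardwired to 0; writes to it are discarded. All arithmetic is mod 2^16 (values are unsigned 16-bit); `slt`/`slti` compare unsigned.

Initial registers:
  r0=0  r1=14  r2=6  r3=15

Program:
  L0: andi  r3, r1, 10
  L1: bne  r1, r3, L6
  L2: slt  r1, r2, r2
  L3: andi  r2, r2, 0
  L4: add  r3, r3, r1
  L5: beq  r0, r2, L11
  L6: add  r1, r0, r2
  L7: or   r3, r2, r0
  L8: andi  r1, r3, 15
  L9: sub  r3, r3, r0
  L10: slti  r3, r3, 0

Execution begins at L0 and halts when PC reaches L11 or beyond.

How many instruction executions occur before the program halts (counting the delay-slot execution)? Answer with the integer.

PC=0  andi  r3, r1, 10       | r0=0 r1=14 r2=6 r3=10
PC=1  bne  r1, r3, L6        | r0=0 r1=14 r2=6 r3=10  [TAKEN]
PC=2  slt  r1, r2, r2        | r0=0 r1=0 r2=6 r3=10
PC=6  add  r1, r0, r2        | r0=0 r1=6 r2=6 r3=10
PC=7  or   r3, r2, r0        | r0=0 r1=6 r2=6 r3=6
PC=8  andi  r1, r3, 15       | r0=0 r1=6 r2=6 r3=6
PC=9  sub  r3, r3, r0        | r0=0 r1=6 r2=6 r3=6
PC=10 slti  r3, r3, 0        | r0=0 r1=6 r2=6 r3=0

8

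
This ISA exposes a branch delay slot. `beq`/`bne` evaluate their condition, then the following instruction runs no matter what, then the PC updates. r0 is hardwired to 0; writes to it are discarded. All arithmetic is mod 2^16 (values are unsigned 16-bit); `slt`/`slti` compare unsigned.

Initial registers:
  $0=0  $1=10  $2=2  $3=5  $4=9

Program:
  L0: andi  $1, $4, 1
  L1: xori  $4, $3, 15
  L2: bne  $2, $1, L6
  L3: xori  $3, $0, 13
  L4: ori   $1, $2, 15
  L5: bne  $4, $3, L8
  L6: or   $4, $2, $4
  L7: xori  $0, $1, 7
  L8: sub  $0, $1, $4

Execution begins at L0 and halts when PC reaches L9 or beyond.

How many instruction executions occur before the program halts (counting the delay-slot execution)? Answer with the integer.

7

PC=0  andi  $1, $4, 1        | $0=0 $1=1 $2=2 $3=5 $4=9
PC=1  xori  $4, $3, 15       | $0=0 $1=1 $2=2 $3=5 $4=10
PC=2  bne  $2, $1, L6        | $0=0 $1=1 $2=2 $3=5 $4=10  [TAKEN]
PC=3  xori  $3, $0, 13       | $0=0 $1=1 $2=2 $3=13 $4=10
PC=6  or   $4, $2, $4        | $0=0 $1=1 $2=2 $3=13 $4=10
PC=7  xori  $0, $1, 7        | $0=0 $1=1 $2=2 $3=13 $4=10
PC=8  sub  $0, $1, $4        | $0=0 $1=1 $2=2 $3=13 $4=10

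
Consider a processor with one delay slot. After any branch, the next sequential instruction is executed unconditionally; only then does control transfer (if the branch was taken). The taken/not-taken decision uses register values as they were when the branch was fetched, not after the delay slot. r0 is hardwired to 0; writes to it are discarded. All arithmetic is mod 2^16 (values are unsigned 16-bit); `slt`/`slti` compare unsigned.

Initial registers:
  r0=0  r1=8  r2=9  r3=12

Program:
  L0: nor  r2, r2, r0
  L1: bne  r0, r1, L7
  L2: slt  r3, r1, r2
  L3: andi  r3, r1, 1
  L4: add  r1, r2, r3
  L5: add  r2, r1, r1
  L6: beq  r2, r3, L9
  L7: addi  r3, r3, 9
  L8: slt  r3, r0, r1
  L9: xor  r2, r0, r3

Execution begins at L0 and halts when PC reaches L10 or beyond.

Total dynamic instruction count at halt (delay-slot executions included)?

PC=0  nor  r2, r2, r0        | r0=0 r1=8 r2=65526 r3=12
PC=1  bne  r0, r1, L7        | r0=0 r1=8 r2=65526 r3=12  [TAKEN]
PC=2  slt  r3, r1, r2        | r0=0 r1=8 r2=65526 r3=1
PC=7  addi  r3, r3, 9        | r0=0 r1=8 r2=65526 r3=10
PC=8  slt  r3, r0, r1        | r0=0 r1=8 r2=65526 r3=1
PC=9  xor  r2, r0, r3        | r0=0 r1=8 r2=1 r3=1

6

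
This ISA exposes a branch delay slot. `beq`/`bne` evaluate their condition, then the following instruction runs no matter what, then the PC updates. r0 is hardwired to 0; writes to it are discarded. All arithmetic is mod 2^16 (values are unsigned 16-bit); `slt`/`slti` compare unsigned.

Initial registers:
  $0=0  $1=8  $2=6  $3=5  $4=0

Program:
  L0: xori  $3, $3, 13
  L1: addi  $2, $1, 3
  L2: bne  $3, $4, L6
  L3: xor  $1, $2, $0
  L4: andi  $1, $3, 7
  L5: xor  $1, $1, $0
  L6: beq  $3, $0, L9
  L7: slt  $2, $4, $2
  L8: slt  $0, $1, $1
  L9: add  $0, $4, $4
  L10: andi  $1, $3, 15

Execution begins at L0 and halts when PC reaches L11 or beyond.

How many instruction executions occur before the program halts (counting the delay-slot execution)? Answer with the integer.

  step pc=0: xori  $3, $3, 13  regs=(0,8,6,8,0)
  step pc=1: addi  $2, $1, 3  regs=(0,8,11,8,0)
  step pc=2: bne  $3, $4, L6  cond=T  regs=(0,8,11,8,0)
  step pc=3: xor  $1, $2, $0  regs=(0,11,11,8,0)
  step pc=6: beq  $3, $0, L9  cond=F  regs=(0,11,11,8,0)
  step pc=7: slt  $2, $4, $2  regs=(0,11,1,8,0)
  step pc=8: slt  $0, $1, $1  regs=(0,11,1,8,0)
  step pc=9: add  $0, $4, $4  regs=(0,11,1,8,0)
  step pc=10: andi  $1, $3, 15  regs=(0,8,1,8,0)

9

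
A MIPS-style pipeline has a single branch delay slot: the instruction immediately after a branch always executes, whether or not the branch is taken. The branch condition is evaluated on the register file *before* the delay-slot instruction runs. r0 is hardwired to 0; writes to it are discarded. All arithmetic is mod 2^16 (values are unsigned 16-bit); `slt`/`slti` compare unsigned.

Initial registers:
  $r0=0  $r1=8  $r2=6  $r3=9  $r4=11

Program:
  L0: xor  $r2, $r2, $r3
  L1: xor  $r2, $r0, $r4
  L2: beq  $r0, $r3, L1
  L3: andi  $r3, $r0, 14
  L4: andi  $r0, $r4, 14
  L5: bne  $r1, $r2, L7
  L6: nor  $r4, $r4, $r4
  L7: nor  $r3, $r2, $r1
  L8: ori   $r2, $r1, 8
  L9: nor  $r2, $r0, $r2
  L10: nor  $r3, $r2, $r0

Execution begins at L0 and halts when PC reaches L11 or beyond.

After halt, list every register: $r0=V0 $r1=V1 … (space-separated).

$r0=0 $r1=8 $r2=65527 $r3=8 $r4=65524

#0 xor  $r2, $r2, $r3 ; 0/8/15/9/11
#1 xor  $r2, $r0, $r4 ; 0/8/11/9/11
#2 beq  $r0, $r3, L1 ; 0/8/11/9/11 ; →fallthru
#3 andi  $r3, $r0, 14 ; 0/8/11/0/11
#4 andi  $r0, $r4, 14 ; 0/8/11/0/11
#5 bne  $r1, $r2, L7 ; 0/8/11/0/11 ; →target
#6 nor  $r4, $r4, $r4 ; 0/8/11/0/65524
#7 nor  $r3, $r2, $r1 ; 0/8/11/65524/65524
#8 ori   $r2, $r1, 8 ; 0/8/8/65524/65524
#9 nor  $r2, $r0, $r2 ; 0/8/65527/65524/65524
#10 nor  $r3, $r2, $r0 ; 0/8/65527/8/65524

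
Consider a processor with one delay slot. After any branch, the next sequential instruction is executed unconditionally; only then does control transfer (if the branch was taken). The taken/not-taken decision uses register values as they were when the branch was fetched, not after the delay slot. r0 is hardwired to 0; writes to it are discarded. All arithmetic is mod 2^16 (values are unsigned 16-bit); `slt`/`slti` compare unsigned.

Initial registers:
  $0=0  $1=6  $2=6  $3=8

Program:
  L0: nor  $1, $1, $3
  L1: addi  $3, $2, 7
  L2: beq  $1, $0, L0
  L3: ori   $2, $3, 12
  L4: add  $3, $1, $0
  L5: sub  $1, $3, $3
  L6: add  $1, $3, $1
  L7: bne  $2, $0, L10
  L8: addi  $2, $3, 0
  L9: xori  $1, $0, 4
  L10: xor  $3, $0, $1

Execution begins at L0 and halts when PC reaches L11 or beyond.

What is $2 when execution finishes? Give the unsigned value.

65521

#0 nor  $1, $1, $3 ; 0/65521/6/8
#1 addi  $3, $2, 7 ; 0/65521/6/13
#2 beq  $1, $0, L0 ; 0/65521/6/13 ; →fallthru
#3 ori   $2, $3, 12 ; 0/65521/13/13
#4 add  $3, $1, $0 ; 0/65521/13/65521
#5 sub  $1, $3, $3 ; 0/0/13/65521
#6 add  $1, $3, $1 ; 0/65521/13/65521
#7 bne  $2, $0, L10 ; 0/65521/13/65521 ; →target
#8 addi  $2, $3, 0 ; 0/65521/65521/65521
#10 xor  $3, $0, $1 ; 0/65521/65521/65521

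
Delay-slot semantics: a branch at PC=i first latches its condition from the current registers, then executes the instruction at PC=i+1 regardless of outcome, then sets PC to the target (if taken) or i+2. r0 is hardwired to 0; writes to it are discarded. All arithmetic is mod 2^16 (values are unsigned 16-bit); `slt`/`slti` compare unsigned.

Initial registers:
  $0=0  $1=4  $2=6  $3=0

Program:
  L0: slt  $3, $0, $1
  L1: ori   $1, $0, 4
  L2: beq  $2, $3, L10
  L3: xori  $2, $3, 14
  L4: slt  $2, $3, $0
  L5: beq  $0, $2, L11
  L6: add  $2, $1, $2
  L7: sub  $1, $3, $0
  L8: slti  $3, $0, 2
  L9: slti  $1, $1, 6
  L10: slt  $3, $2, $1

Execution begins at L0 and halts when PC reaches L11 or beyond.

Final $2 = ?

PC=0  slt  $3, $0, $1        | $0=0 $1=4 $2=6 $3=1
PC=1  ori   $1, $0, 4        | $0=0 $1=4 $2=6 $3=1
PC=2  beq  $2, $3, L10       | $0=0 $1=4 $2=6 $3=1  [not taken]
PC=3  xori  $2, $3, 14       | $0=0 $1=4 $2=15 $3=1
PC=4  slt  $2, $3, $0        | $0=0 $1=4 $2=0 $3=1
PC=5  beq  $0, $2, L11       | $0=0 $1=4 $2=0 $3=1  [TAKEN]
PC=6  add  $2, $1, $2        | $0=0 $1=4 $2=4 $3=1

4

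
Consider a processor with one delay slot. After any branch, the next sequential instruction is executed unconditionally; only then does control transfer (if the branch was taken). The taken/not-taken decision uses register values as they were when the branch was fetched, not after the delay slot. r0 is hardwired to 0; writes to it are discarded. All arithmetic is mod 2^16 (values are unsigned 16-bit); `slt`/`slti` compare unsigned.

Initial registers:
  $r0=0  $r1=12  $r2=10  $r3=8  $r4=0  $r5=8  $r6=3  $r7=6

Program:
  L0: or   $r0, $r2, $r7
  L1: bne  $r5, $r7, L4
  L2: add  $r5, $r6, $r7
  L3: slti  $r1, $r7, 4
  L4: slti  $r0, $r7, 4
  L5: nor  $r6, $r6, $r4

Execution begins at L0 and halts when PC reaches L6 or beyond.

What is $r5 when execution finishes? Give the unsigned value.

9

  step pc=0: or   $r0, $r2, $r7  regs=(0,12,10,8,0,8,3,6)
  step pc=1: bne  $r5, $r7, L4  cond=T  regs=(0,12,10,8,0,8,3,6)
  step pc=2: add  $r5, $r6, $r7  regs=(0,12,10,8,0,9,3,6)
  step pc=4: slti  $r0, $r7, 4  regs=(0,12,10,8,0,9,3,6)
  step pc=5: nor  $r6, $r6, $r4  regs=(0,12,10,8,0,9,65532,6)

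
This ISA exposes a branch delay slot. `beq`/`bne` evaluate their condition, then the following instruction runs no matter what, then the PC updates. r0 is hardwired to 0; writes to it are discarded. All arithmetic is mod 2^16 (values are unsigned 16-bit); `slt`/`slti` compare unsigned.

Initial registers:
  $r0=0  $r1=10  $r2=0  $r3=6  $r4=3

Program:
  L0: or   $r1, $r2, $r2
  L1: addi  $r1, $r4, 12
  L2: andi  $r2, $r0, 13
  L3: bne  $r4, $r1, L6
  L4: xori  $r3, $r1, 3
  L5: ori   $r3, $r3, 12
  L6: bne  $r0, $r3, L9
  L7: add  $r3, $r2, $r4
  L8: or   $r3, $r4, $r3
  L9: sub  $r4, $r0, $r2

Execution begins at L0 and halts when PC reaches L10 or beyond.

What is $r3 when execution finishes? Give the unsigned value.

PC=0  or   $r1, $r2, $r2     | $r0=0 $r1=0 $r2=0 $r3=6 $r4=3
PC=1  addi  $r1, $r4, 12     | $r0=0 $r1=15 $r2=0 $r3=6 $r4=3
PC=2  andi  $r2, $r0, 13     | $r0=0 $r1=15 $r2=0 $r3=6 $r4=3
PC=3  bne  $r4, $r1, L6      | $r0=0 $r1=15 $r2=0 $r3=6 $r4=3  [TAKEN]
PC=4  xori  $r3, $r1, 3      | $r0=0 $r1=15 $r2=0 $r3=12 $r4=3
PC=6  bne  $r0, $r3, L9      | $r0=0 $r1=15 $r2=0 $r3=12 $r4=3  [TAKEN]
PC=7  add  $r3, $r2, $r4     | $r0=0 $r1=15 $r2=0 $r3=3 $r4=3
PC=9  sub  $r4, $r0, $r2     | $r0=0 $r1=15 $r2=0 $r3=3 $r4=0

3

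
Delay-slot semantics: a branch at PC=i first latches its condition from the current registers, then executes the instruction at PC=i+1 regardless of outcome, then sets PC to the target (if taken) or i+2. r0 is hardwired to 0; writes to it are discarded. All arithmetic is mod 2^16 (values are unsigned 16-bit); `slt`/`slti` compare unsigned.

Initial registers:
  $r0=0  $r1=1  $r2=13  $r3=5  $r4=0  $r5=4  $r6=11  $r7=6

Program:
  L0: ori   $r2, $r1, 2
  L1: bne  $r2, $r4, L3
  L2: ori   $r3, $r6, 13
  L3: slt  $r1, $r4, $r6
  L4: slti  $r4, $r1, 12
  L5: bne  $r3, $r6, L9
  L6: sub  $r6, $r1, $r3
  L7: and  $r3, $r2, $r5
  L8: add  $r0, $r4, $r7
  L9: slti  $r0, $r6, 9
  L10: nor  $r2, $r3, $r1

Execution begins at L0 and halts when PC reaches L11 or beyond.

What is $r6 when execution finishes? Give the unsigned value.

PC=0  ori   $r2, $r1, 2      | $r0=0 $r1=1 $r2=3 $r3=5 $r4=0 $r5=4 $r6=11 $r7=6
PC=1  bne  $r2, $r4, L3      | $r0=0 $r1=1 $r2=3 $r3=5 $r4=0 $r5=4 $r6=11 $r7=6  [TAKEN]
PC=2  ori   $r3, $r6, 13     | $r0=0 $r1=1 $r2=3 $r3=15 $r4=0 $r5=4 $r6=11 $r7=6
PC=3  slt  $r1, $r4, $r6     | $r0=0 $r1=1 $r2=3 $r3=15 $r4=0 $r5=4 $r6=11 $r7=6
PC=4  slti  $r4, $r1, 12     | $r0=0 $r1=1 $r2=3 $r3=15 $r4=1 $r5=4 $r6=11 $r7=6
PC=5  bne  $r3, $r6, L9      | $r0=0 $r1=1 $r2=3 $r3=15 $r4=1 $r5=4 $r6=11 $r7=6  [TAKEN]
PC=6  sub  $r6, $r1, $r3     | $r0=0 $r1=1 $r2=3 $r3=15 $r4=1 $r5=4 $r6=65522 $r7=6
PC=9  slti  $r0, $r6, 9      | $r0=0 $r1=1 $r2=3 $r3=15 $r4=1 $r5=4 $r6=65522 $r7=6
PC=10 nor  $r2, $r3, $r1     | $r0=0 $r1=1 $r2=65520 $r3=15 $r4=1 $r5=4 $r6=65522 $r7=6

65522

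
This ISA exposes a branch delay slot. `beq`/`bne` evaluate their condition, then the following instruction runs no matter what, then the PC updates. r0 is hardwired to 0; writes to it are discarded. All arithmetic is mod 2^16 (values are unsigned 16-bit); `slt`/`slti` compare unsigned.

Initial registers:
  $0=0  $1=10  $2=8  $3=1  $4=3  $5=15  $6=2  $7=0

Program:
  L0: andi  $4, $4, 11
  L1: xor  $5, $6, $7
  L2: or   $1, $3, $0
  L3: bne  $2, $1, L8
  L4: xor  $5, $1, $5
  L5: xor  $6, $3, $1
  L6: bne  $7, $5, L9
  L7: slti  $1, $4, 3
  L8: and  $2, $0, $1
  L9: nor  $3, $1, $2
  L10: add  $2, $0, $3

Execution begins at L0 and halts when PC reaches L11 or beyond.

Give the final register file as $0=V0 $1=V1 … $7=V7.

$0=0 $1=1 $2=65534 $3=65534 $4=3 $5=3 $6=2 $7=0

  step pc=0: andi  $4, $4, 11  regs=(0,10,8,1,3,15,2,0)
  step pc=1: xor  $5, $6, $7  regs=(0,10,8,1,3,2,2,0)
  step pc=2: or   $1, $3, $0  regs=(0,1,8,1,3,2,2,0)
  step pc=3: bne  $2, $1, L8  cond=T  regs=(0,1,8,1,3,2,2,0)
  step pc=4: xor  $5, $1, $5  regs=(0,1,8,1,3,3,2,0)
  step pc=8: and  $2, $0, $1  regs=(0,1,0,1,3,3,2,0)
  step pc=9: nor  $3, $1, $2  regs=(0,1,0,65534,3,3,2,0)
  step pc=10: add  $2, $0, $3  regs=(0,1,65534,65534,3,3,2,0)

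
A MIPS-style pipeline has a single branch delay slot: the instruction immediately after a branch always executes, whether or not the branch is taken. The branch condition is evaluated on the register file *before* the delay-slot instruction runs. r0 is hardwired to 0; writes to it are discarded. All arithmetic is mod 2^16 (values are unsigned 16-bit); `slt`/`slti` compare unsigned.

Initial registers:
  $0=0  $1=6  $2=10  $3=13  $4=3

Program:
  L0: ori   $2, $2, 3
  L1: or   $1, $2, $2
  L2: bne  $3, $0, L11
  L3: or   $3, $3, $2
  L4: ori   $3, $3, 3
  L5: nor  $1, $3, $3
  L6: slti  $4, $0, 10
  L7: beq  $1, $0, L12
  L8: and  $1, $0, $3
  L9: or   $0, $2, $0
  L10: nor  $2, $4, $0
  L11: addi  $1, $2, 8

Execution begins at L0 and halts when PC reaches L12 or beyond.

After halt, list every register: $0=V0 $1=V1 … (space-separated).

  step pc=0: ori   $2, $2, 3  regs=(0,6,11,13,3)
  step pc=1: or   $1, $2, $2  regs=(0,11,11,13,3)
  step pc=2: bne  $3, $0, L11  cond=T  regs=(0,11,11,13,3)
  step pc=3: or   $3, $3, $2  regs=(0,11,11,15,3)
  step pc=11: addi  $1, $2, 8  regs=(0,19,11,15,3)

$0=0 $1=19 $2=11 $3=15 $4=3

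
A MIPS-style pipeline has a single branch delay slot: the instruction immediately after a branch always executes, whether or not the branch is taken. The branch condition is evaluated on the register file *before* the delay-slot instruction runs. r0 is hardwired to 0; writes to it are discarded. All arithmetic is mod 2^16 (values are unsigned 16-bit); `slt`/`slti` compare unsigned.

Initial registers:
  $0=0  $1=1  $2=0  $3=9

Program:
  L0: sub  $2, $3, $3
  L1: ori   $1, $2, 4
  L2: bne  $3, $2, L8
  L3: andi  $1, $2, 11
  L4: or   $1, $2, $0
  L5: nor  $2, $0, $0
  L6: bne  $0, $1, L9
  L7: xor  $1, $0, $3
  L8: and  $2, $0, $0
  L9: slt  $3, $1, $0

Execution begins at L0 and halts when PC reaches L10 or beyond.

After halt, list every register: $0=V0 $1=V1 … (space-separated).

#0 sub  $2, $3, $3 ; 0/1/0/9
#1 ori   $1, $2, 4 ; 0/4/0/9
#2 bne  $3, $2, L8 ; 0/4/0/9 ; →target
#3 andi  $1, $2, 11 ; 0/0/0/9
#8 and  $2, $0, $0 ; 0/0/0/9
#9 slt  $3, $1, $0 ; 0/0/0/0

$0=0 $1=0 $2=0 $3=0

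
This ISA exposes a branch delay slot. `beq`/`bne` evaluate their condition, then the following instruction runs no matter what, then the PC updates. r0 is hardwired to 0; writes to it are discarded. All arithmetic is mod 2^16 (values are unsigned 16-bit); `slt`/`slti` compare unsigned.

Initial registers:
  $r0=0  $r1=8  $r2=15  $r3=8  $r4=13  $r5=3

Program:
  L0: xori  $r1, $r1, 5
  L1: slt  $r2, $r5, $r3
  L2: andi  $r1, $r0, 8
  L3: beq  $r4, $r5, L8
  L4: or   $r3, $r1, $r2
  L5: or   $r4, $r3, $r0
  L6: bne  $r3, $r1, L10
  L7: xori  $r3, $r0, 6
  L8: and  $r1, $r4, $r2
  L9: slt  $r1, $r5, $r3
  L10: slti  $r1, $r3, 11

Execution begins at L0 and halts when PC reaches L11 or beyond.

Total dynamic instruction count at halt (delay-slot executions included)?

9

[0] xori  $r1, $r1, 5  →  {$r0:0, $r1:13, $r2:15, $r3:8, $r4:13, $r5:3}
[1] slt  $r2, $r5, $r3  →  {$r0:0, $r1:13, $r2:1, $r3:8, $r4:13, $r5:3}
[2] andi  $r1, $r0, 8  →  {$r0:0, $r1:0, $r2:1, $r3:8, $r4:13, $r5:3}
[3] beq  $r4, $r5, L8  →  {$r0:0, $r1:0, $r2:1, $r3:8, $r4:13, $r5:3}  ⟨branch fallthrough⟩
[4] or   $r3, $r1, $r2  →  {$r0:0, $r1:0, $r2:1, $r3:1, $r4:13, $r5:3}
[5] or   $r4, $r3, $r0  →  {$r0:0, $r1:0, $r2:1, $r3:1, $r4:1, $r5:3}
[6] bne  $r3, $r1, L10  →  {$r0:0, $r1:0, $r2:1, $r3:1, $r4:1, $r5:3}  ⟨branch taken⟩
[7] xori  $r3, $r0, 6  →  {$r0:0, $r1:0, $r2:1, $r3:6, $r4:1, $r5:3}
[10] slti  $r1, $r3, 11  →  {$r0:0, $r1:1, $r2:1, $r3:6, $r4:1, $r5:3}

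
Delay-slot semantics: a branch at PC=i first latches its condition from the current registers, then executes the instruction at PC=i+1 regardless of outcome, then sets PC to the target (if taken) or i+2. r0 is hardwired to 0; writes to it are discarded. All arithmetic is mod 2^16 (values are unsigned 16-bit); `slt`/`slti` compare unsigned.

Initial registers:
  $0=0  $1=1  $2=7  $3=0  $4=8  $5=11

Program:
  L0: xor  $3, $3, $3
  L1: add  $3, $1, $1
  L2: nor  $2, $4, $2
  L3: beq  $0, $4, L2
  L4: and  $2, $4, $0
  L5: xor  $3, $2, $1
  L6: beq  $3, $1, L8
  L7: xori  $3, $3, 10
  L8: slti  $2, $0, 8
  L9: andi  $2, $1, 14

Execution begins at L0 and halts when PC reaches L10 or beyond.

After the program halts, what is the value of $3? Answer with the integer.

  step pc=0: xor  $3, $3, $3  regs=(0,1,7,0,8,11)
  step pc=1: add  $3, $1, $1  regs=(0,1,7,2,8,11)
  step pc=2: nor  $2, $4, $2  regs=(0,1,65520,2,8,11)
  step pc=3: beq  $0, $4, L2  cond=F  regs=(0,1,65520,2,8,11)
  step pc=4: and  $2, $4, $0  regs=(0,1,0,2,8,11)
  step pc=5: xor  $3, $2, $1  regs=(0,1,0,1,8,11)
  step pc=6: beq  $3, $1, L8  cond=T  regs=(0,1,0,1,8,11)
  step pc=7: xori  $3, $3, 10  regs=(0,1,0,11,8,11)
  step pc=8: slti  $2, $0, 8  regs=(0,1,1,11,8,11)
  step pc=9: andi  $2, $1, 14  regs=(0,1,0,11,8,11)

11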